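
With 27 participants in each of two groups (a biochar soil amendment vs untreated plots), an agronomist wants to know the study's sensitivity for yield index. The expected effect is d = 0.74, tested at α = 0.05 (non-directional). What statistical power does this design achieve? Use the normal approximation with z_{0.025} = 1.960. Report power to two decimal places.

For two equal groups, power = Φ(d·√(n/2) − z_{α/2}).
d·√(n/2) = 0.74 × √(27/2) = 0.74 × 3.674 = 2.719.
z_β = 2.719 − 1.960 = 0.759.
Power = Φ(0.759) = 0.776.

power ≈ 0.78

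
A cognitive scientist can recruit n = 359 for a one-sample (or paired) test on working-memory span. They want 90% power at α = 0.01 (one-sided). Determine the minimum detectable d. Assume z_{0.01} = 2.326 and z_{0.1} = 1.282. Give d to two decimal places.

For a single sample (or paired design) of n = 359: d_min = (z_{α} + z_β)/√n.
z-sum = 2.326 + 1.282 = 3.608.
d_min = 3.608 / √359 = 3.608 / 18.947 = 0.190.

d_min ≈ 0.19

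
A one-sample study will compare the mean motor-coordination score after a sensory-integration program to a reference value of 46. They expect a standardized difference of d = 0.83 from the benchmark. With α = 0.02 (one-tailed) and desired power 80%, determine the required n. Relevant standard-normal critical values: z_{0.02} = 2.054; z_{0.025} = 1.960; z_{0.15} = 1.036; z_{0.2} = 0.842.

For a one-sample test: n = ((z_{α} + z_β) / d)².
z_{α} + z_β = 2.054 + 0.842 = 2.896.
n = (2.896 / 0.83)² = 3.489² = 12.17.
Round up.

n = 13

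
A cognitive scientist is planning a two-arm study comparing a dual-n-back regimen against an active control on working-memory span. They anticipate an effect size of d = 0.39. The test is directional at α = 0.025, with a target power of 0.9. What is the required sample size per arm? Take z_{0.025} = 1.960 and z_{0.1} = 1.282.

n = 139 per group

For two independent groups with equal n: n = 2·((z_{α} + z_β) / d)².
z_{α} + z_β = 1.960 + 1.282 = 3.242.
n = 2 × (3.242 / 0.39)² = 2 × 8.313² = 2 × 69.10 = 138.2.
Round up to the next whole participant.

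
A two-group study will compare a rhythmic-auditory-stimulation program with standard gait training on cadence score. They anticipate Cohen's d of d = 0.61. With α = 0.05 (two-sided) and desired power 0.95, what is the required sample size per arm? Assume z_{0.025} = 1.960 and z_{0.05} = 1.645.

n = 70 per group

For two independent groups with equal n: n = 2·((z_{α/2} + z_β) / d)².
z_{α/2} + z_β = 1.960 + 1.645 = 3.605.
n = 2 × (3.605 / 0.61)² = 2 × 5.910² = 2 × 34.93 = 69.9.
Round up to the next whole participant.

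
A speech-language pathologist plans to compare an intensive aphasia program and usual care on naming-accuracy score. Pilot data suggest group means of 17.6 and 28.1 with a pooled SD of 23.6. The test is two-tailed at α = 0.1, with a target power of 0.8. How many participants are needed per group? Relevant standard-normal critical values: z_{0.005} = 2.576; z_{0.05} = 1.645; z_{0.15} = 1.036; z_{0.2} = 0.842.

n = 63 per group

Cohen's d = |M₁ − M₂| / SD_pooled = |17.6 − 28.1| / 23.6 = 10.5 / 23.6 = 0.445.
For two independent groups with equal n: n = 2·((z_{α/2} + z_β) / d)².
z_{α/2} + z_β = 1.645 + 0.842 = 2.487.
n = 2 × (2.487 / 0.445)² = 2 × 5.589² = 2 × 31.23 = 62.5.
Round up to the next whole participant.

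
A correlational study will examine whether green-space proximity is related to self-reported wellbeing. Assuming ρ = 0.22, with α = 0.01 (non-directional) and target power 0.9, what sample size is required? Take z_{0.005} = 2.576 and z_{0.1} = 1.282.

Fisher's z: C = ½·ln((1+r)/(1−r)) = ½·ln(1.5641) = 0.2237.
n = ((z_{α/2} + z_β)/C)² + 3.
(2.576 + 1.282) / 0.2237 = 3.858 / 0.2237 = 17.246.
n = 17.246² + 3 = 297.44 + 3 = 300.4.
Round up.

n = 301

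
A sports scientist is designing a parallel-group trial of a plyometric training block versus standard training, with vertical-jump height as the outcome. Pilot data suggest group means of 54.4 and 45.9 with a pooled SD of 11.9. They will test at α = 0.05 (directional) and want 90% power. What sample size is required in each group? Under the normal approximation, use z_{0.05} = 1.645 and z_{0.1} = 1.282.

n = 34 per group

Cohen's d = |M₁ − M₂| / SD_pooled = |54.4 − 45.9| / 11.9 = 8.5 / 11.9 = 0.714.
For two independent groups with equal n: n = 2·((z_{α} + z_β) / d)².
z_{α} + z_β = 1.645 + 1.282 = 2.927.
n = 2 × (2.927 / 0.714)² = 2 × 4.099² = 2 × 16.81 = 33.6.
Round up to the next whole participant.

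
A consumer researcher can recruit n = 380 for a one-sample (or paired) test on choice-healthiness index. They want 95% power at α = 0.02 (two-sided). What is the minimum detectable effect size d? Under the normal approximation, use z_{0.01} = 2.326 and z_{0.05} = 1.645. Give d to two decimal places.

d_min ≈ 0.20

For a single sample (or paired design) of n = 380: d_min = (z_{α/2} + z_β)/√n.
z-sum = 2.326 + 1.645 = 3.971.
d_min = 3.971 / √380 = 3.971 / 19.494 = 0.204.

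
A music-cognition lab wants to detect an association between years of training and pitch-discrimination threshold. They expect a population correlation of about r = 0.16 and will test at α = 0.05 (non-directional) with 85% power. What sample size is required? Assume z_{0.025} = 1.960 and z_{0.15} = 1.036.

n = 348

Fisher's z: C = ½·ln((1+r)/(1−r)) = ½·ln(1.3810) = 0.1614.
n = ((z_{α/2} + z_β)/C)² + 3.
(1.960 + 1.036) / 0.1614 = 2.996 / 0.1614 = 18.563.
n = 18.563² + 3 = 344.57 + 3 = 347.6.
Round up.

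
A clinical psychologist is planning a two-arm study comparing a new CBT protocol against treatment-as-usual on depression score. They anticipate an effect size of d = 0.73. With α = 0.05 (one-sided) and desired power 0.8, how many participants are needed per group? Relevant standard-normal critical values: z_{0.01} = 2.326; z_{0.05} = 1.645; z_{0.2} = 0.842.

n = 24 per group

For two independent groups with equal n: n = 2·((z_{α} + z_β) / d)².
z_{α} + z_β = 1.645 + 0.842 = 2.487.
n = 2 × (2.487 / 0.73)² = 2 × 3.407² = 2 × 11.61 = 23.2.
Round up to the next whole participant.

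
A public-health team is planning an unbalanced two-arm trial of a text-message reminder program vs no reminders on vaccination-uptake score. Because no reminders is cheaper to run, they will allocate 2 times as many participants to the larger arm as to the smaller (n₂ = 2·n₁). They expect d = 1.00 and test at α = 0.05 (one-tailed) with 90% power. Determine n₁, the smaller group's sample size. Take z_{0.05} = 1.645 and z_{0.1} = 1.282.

n₁ = 13

With allocation ratio k = n₂/n₁ = 2, Var(x̄₁−x̄₂) = σ²(1/n₁ + 1/(k·n₁)) = σ²·(k+1)/(k·n₁).
So n₁ = (1 + 1/k)·((z_{α} + z_β)/d)² = 1.500 × (2.927/1.00)².
n₁ = 1.500 × 8.57 = 12.9.
Round up: n₁ = 13, giving n₂ = 2 × 13 = 26.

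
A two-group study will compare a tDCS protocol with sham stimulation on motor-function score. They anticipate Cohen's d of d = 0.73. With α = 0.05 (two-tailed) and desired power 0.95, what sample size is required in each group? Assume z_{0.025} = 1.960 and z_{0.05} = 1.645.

n = 49 per group

For two independent groups with equal n: n = 2·((z_{α/2} + z_β) / d)².
z_{α/2} + z_β = 1.960 + 1.645 = 3.605.
n = 2 × (3.605 / 0.73)² = 2 × 4.938² = 2 × 24.39 = 48.8.
Round up to the next whole participant.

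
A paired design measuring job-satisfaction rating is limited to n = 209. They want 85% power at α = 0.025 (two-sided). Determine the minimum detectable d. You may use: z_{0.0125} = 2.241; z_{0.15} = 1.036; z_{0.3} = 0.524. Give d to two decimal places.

For a single sample (or paired design) of n = 209: d_min = (z_{α/2} + z_β)/√n.
z-sum = 2.241 + 1.036 = 3.277.
d_min = 3.277 / √209 = 3.277 / 14.457 = 0.227.

d_min ≈ 0.23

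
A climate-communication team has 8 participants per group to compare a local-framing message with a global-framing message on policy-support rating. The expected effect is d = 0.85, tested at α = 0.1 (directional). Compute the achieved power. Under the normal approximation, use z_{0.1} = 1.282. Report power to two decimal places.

power ≈ 0.66

For two equal groups, power = Φ(d·√(n/2) − z_{α}).
d·√(n/2) = 0.85 × √(8/2) = 0.85 × 2.000 = 1.700.
z_β = 1.700 − 1.282 = 0.418.
Power = Φ(0.418) = 0.662.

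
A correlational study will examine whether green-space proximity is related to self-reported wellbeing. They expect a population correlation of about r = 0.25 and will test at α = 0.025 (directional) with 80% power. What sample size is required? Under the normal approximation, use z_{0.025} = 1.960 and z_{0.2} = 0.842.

Fisher's z: C = ½·ln((1+r)/(1−r)) = ½·ln(1.6667) = 0.2554.
n = ((z_{α} + z_β)/C)² + 3.
(1.960 + 0.842) / 0.2554 = 2.802 / 0.2554 = 10.971.
n = 10.971² + 3 = 120.36 + 3 = 123.4.
Round up.

n = 124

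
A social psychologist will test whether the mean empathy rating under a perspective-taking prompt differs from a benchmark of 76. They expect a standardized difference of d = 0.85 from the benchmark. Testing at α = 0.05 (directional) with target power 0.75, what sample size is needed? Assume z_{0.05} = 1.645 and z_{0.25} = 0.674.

For a one-sample test: n = ((z_{α} + z_β) / d)².
z_{α} + z_β = 1.645 + 0.674 = 2.319.
n = (2.319 / 0.85)² = 2.728² = 7.44.
Round up.

n = 8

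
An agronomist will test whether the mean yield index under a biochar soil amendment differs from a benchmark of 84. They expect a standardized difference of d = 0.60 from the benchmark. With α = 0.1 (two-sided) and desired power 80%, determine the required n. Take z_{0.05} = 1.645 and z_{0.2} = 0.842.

n = 18

For a one-sample test: n = ((z_{α/2} + z_β) / d)².
z_{α/2} + z_β = 1.645 + 0.842 = 2.487.
n = (2.487 / 0.60)² = 4.145² = 17.18.
Round up.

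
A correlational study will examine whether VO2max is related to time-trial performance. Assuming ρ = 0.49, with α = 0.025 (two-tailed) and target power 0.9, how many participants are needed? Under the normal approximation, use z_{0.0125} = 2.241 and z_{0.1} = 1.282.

Fisher's z: C = ½·ln((1+r)/(1−r)) = ½·ln(2.9216) = 0.5361.
n = ((z_{α/2} + z_β)/C)² + 3.
(2.241 + 1.282) / 0.5361 = 3.523 / 0.5361 = 6.572.
n = 6.572² + 3 = 43.19 + 3 = 46.2.
Round up.

n = 47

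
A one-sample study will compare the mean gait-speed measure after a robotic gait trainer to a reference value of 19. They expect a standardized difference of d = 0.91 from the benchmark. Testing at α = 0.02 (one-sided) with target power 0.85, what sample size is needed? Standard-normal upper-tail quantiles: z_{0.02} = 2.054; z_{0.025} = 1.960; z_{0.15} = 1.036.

n = 12

For a one-sample test: n = ((z_{α} + z_β) / d)².
z_{α} + z_β = 2.054 + 1.036 = 3.090.
n = (3.090 / 0.91)² = 3.396² = 11.53.
Round up.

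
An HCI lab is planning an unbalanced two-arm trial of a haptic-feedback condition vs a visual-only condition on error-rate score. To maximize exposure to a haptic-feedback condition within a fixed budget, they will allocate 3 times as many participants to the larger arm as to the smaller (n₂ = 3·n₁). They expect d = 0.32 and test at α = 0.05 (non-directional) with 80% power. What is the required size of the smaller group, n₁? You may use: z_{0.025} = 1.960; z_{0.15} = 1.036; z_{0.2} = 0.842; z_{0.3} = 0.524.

With allocation ratio k = n₂/n₁ = 3, Var(x̄₁−x̄₂) = σ²(1/n₁ + 1/(k·n₁)) = σ²·(k+1)/(k·n₁).
So n₁ = (1 + 1/k)·((z_{α/2} + z_β)/d)² = 1.333 × (2.802/0.32)².
n₁ = 1.333 × 76.67 = 102.2.
Round up: n₁ = 103, giving n₂ = 3 × 103 = 309.

n₁ = 103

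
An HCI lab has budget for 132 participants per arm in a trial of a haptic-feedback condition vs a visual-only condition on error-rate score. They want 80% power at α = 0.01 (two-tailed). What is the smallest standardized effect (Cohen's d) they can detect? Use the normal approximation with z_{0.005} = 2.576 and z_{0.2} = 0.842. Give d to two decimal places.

For two independent groups of n = 132 each: d_min = (z_{α/2} + z_β)·√(2/n).
z-sum = 2.576 + 0.842 = 3.418.
d_min = 3.418 × √(2/132) = 3.418 × 0.1231 = 0.421.

d_min ≈ 0.42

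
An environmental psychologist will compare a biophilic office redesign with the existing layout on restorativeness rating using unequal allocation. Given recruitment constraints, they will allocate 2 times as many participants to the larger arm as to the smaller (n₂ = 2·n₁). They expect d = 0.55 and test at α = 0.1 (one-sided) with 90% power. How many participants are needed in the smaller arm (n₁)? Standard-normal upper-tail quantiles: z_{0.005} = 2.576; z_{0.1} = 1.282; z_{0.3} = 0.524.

n₁ = 33

With allocation ratio k = n₂/n₁ = 2, Var(x̄₁−x̄₂) = σ²(1/n₁ + 1/(k·n₁)) = σ²·(k+1)/(k·n₁).
So n₁ = (1 + 1/k)·((z_{α} + z_β)/d)² = 1.500 × (2.564/0.55)².
n₁ = 1.500 × 21.73 = 32.6.
Round up: n₁ = 33, giving n₂ = 2 × 33 = 66.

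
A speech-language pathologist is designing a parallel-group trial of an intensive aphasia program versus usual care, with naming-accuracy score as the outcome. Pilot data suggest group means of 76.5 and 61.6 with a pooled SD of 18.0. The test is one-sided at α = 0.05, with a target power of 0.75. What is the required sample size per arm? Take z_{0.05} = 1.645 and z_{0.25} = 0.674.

n = 16 per group

Cohen's d = |M₁ − M₂| / SD_pooled = |76.5 − 61.6| / 18.0 = 14.9 / 18.0 = 0.828.
For two independent groups with equal n: n = 2·((z_{α} + z_β) / d)².
z_{α} + z_β = 1.645 + 0.674 = 2.319.
n = 2 × (2.319 / 0.828)² = 2 × 2.801² = 2 × 7.84 = 15.7.
Round up to the next whole participant.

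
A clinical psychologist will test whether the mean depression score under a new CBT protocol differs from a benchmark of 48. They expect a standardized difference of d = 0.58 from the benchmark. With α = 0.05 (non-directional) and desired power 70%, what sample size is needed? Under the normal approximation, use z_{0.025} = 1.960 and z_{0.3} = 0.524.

For a one-sample test: n = ((z_{α/2} + z_β) / d)².
z_{α/2} + z_β = 1.960 + 0.524 = 2.484.
n = (2.484 / 0.58)² = 4.283² = 18.34.
Round up.

n = 19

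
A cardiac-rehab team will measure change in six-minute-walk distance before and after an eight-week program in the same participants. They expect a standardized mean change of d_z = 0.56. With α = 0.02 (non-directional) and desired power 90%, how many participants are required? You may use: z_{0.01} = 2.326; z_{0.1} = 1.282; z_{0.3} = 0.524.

For a paired (one-sample on differences) test: n = ((z_{α/2} + z_β) / d)².
z_{α/2} + z_β = 2.326 + 1.282 = 3.608.
n = (3.608 / 0.56)² = 6.443² = 41.51.
Round up.

n = 42 pairs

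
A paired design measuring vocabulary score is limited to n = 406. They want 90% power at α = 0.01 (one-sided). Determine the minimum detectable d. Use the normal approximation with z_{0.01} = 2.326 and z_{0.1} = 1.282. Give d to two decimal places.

d_min ≈ 0.18

For a single sample (or paired design) of n = 406: d_min = (z_{α} + z_β)/√n.
z-sum = 2.326 + 1.282 = 3.608.
d_min = 3.608 / √406 = 3.608 / 20.149 = 0.179.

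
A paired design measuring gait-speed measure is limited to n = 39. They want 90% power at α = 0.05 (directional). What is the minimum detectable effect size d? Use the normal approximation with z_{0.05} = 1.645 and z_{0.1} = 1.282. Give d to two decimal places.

d_min ≈ 0.47

For a single sample (or paired design) of n = 39: d_min = (z_{α} + z_β)/√n.
z-sum = 1.645 + 1.282 = 2.927.
d_min = 2.927 / √39 = 2.927 / 6.245 = 0.469.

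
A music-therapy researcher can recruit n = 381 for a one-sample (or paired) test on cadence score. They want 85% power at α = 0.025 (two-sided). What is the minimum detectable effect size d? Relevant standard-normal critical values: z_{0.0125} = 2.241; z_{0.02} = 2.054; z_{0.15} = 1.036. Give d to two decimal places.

For a single sample (or paired design) of n = 381: d_min = (z_{α/2} + z_β)/√n.
z-sum = 2.241 + 1.036 = 3.277.
d_min = 3.277 / √381 = 3.277 / 19.519 = 0.168.

d_min ≈ 0.17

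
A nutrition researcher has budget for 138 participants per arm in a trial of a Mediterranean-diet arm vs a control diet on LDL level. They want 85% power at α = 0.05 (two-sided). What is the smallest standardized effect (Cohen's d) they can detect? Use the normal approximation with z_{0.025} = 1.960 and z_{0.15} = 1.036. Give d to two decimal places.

For two independent groups of n = 138 each: d_min = (z_{α/2} + z_β)·√(2/n).
z-sum = 1.960 + 1.036 = 2.996.
d_min = 2.996 × √(2/138) = 2.996 × 0.1204 = 0.361.

d_min ≈ 0.36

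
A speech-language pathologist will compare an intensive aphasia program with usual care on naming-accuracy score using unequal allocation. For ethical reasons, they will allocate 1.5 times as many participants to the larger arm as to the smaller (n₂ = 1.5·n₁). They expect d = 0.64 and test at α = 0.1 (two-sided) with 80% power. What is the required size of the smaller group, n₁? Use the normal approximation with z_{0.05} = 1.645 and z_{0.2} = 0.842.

n₁ = 26

With allocation ratio k = n₂/n₁ = 1.5, Var(x̄₁−x̄₂) = σ²(1/n₁ + 1/(k·n₁)) = σ²·(k+1)/(k·n₁).
So n₁ = (1 + 1/k)·((z_{α/2} + z_β)/d)² = 1.667 × (2.487/0.64)².
n₁ = 1.667 × 15.10 = 25.2.
Round up: n₁ = 26, giving n₂ = 1.5 × 26 = 39.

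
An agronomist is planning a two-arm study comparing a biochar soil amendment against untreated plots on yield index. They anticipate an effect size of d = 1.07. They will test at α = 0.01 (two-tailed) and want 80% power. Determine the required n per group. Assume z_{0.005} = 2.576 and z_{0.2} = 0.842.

n = 21 per group

For two independent groups with equal n: n = 2·((z_{α/2} + z_β) / d)².
z_{α/2} + z_β = 2.576 + 0.842 = 3.418.
n = 2 × (3.418 / 1.07)² = 2 × 3.194² = 2 × 10.20 = 20.4.
Round up to the next whole participant.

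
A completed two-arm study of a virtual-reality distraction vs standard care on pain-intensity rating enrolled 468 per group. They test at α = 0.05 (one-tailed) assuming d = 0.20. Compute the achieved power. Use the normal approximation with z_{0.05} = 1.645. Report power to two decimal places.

For two equal groups, power = Φ(d·√(n/2) − z_{α}).
d·√(n/2) = 0.20 × √(468/2) = 0.20 × 15.297 = 3.059.
z_β = 3.059 − 1.645 = 1.414.
Power = Φ(1.414) = 0.921.

power ≈ 0.92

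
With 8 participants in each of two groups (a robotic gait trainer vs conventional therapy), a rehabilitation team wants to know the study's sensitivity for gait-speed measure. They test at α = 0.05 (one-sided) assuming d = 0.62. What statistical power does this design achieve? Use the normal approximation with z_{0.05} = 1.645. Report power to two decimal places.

power ≈ 0.34

For two equal groups, power = Φ(d·√(n/2) − z_{α}).
d·√(n/2) = 0.62 × √(8/2) = 0.62 × 2.000 = 1.240.
z_β = 1.240 − 1.645 = -0.405.
Power = Φ(-0.405) = 0.343.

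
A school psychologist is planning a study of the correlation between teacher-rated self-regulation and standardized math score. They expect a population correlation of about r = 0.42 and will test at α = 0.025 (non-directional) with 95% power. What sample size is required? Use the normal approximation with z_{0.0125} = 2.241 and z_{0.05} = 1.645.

n = 79

Fisher's z: C = ½·ln((1+r)/(1−r)) = ½·ln(2.4483) = 0.4477.
n = ((z_{α/2} + z_β)/C)² + 3.
(2.241 + 1.645) / 0.4477 = 3.886 / 0.4477 = 8.680.
n = 8.680² + 3 = 75.34 + 3 = 78.3.
Round up.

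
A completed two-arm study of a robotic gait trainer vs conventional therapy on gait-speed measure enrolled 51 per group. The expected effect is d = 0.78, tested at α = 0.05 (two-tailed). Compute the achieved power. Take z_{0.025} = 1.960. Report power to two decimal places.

power ≈ 0.98

For two equal groups, power = Φ(d·√(n/2) − z_{α/2}).
d·√(n/2) = 0.78 × √(51/2) = 0.78 × 5.050 = 3.939.
z_β = 3.939 − 1.960 = 1.979.
Power = Φ(1.979) = 0.976.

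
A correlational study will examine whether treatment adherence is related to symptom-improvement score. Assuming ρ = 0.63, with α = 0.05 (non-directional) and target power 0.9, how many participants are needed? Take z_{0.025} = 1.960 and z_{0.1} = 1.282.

n = 23

Fisher's z: C = ½·ln((1+r)/(1−r)) = ½·ln(4.4054) = 0.7414.
n = ((z_{α/2} + z_β)/C)² + 3.
(1.960 + 1.282) / 0.7414 = 3.242 / 0.7414 = 4.373.
n = 4.373² + 3 = 19.12 + 3 = 22.1.
Round up.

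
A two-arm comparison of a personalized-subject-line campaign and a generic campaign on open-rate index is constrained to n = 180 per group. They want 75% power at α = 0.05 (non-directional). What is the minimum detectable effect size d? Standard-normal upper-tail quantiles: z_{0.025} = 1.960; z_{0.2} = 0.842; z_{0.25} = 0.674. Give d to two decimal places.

For two independent groups of n = 180 each: d_min = (z_{α/2} + z_β)·√(2/n).
z-sum = 1.960 + 0.674 = 2.634.
d_min = 2.634 × √(2/180) = 2.634 × 0.1054 = 0.278.

d_min ≈ 0.28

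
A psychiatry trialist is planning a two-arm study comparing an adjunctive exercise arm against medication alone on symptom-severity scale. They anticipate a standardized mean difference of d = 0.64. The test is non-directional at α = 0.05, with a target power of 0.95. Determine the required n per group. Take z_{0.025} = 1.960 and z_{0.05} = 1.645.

For two independent groups with equal n: n = 2·((z_{α/2} + z_β) / d)².
z_{α/2} + z_β = 1.960 + 1.645 = 3.605.
n = 2 × (3.605 / 0.64)² = 2 × 5.633² = 2 × 31.73 = 63.5.
Round up to the next whole participant.

n = 64 per group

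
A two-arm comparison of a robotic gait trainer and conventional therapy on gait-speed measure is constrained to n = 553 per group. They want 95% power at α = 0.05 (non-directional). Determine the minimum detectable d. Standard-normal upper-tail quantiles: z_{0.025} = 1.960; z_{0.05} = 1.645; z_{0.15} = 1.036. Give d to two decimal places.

For two independent groups of n = 553 each: d_min = (z_{α/2} + z_β)·√(2/n).
z-sum = 1.960 + 1.645 = 3.605.
d_min = 3.605 × √(2/553) = 3.605 × 0.0601 = 0.217.

d_min ≈ 0.22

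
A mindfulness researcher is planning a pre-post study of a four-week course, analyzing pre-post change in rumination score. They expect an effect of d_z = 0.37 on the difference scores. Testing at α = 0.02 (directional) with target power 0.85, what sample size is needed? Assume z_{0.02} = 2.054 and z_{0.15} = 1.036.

n = 70 pairs

For a paired (one-sample on differences) test: n = ((z_{α} + z_β) / d)².
z_{α} + z_β = 2.054 + 1.036 = 3.090.
n = (3.090 / 0.37)² = 8.351² = 69.75.
Round up.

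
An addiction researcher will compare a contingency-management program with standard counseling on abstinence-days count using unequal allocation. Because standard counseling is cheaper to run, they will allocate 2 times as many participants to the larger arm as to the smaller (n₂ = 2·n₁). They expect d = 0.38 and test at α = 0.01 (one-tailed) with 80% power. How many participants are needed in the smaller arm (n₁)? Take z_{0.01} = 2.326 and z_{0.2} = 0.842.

n₁ = 105

With allocation ratio k = n₂/n₁ = 2, Var(x̄₁−x̄₂) = σ²(1/n₁ + 1/(k·n₁)) = σ²·(k+1)/(k·n₁).
So n₁ = (1 + 1/k)·((z_{α} + z_β)/d)² = 1.500 × (3.168/0.38)².
n₁ = 1.500 × 69.50 = 104.3.
Round up: n₁ = 105, giving n₂ = 2 × 105 = 210.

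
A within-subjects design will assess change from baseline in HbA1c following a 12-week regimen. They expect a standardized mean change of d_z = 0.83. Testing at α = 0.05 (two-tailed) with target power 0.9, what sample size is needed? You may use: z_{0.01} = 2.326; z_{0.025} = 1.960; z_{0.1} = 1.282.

For a paired (one-sample on differences) test: n = ((z_{α/2} + z_β) / d)².
z_{α/2} + z_β = 1.960 + 1.282 = 3.242.
n = (3.242 / 0.83)² = 3.906² = 15.26.
Round up.

n = 16 pairs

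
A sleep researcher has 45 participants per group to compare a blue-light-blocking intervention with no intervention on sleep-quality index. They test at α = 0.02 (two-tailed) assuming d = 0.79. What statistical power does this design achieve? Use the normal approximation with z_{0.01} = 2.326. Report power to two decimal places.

For two equal groups, power = Φ(d·√(n/2) − z_{α/2}).
d·√(n/2) = 0.79 × √(45/2) = 0.79 × 4.743 = 3.747.
z_β = 3.747 − 2.326 = 1.421.
Power = Φ(1.421) = 0.922.

power ≈ 0.92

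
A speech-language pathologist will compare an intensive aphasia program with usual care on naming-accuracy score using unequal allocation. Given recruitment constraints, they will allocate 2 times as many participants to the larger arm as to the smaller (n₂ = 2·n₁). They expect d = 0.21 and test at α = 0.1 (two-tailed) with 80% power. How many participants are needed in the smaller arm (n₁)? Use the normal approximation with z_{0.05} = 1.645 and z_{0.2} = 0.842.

n₁ = 211

With allocation ratio k = n₂/n₁ = 2, Var(x̄₁−x̄₂) = σ²(1/n₁ + 1/(k·n₁)) = σ²·(k+1)/(k·n₁).
So n₁ = (1 + 1/k)·((z_{α/2} + z_β)/d)² = 1.500 × (2.487/0.21)².
n₁ = 1.500 × 140.25 = 210.4.
Round up: n₁ = 211, giving n₂ = 2 × 211 = 422.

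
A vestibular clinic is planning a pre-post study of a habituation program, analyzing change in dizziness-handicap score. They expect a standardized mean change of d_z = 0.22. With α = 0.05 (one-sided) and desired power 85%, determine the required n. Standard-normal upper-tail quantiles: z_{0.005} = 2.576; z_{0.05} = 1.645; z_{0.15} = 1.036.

n = 149 pairs

For a paired (one-sample on differences) test: n = ((z_{α} + z_β) / d)².
z_{α} + z_β = 1.645 + 1.036 = 2.681.
n = (2.681 / 0.22)² = 12.186² = 148.51.
Round up.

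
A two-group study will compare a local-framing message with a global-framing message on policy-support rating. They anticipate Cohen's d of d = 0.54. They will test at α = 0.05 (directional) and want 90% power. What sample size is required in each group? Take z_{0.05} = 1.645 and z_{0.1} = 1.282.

For two independent groups with equal n: n = 2·((z_{α} + z_β) / d)².
z_{α} + z_β = 1.645 + 1.282 = 2.927.
n = 2 × (2.927 / 0.54)² = 2 × 5.420² = 2 × 29.38 = 58.8.
Round up to the next whole participant.

n = 59 per group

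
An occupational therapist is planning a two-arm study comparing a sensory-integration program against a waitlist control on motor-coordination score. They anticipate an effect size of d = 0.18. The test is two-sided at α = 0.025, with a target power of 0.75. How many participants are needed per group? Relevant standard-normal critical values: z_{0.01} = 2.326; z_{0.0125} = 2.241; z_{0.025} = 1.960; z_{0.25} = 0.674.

n = 525 per group

For two independent groups with equal n: n = 2·((z_{α/2} + z_β) / d)².
z_{α/2} + z_β = 2.241 + 0.674 = 2.915.
n = 2 × (2.915 / 0.18)² = 2 × 16.194² = 2 × 262.26 = 524.5.
Round up to the next whole participant.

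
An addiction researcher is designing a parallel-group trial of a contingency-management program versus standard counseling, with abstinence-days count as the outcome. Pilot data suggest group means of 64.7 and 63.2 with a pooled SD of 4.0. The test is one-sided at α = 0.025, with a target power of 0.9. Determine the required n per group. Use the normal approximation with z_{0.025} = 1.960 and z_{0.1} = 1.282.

Cohen's d = |M₁ − M₂| / SD_pooled = |64.7 − 63.2| / 4.0 = 1.5 / 4.0 = 0.375.
For two independent groups with equal n: n = 2·((z_{α} + z_β) / d)².
z_{α} + z_β = 1.960 + 1.282 = 3.242.
n = 2 × (3.242 / 0.375)² = 2 × 8.645² = 2 × 74.74 = 149.5.
Round up to the next whole participant.

n = 150 per group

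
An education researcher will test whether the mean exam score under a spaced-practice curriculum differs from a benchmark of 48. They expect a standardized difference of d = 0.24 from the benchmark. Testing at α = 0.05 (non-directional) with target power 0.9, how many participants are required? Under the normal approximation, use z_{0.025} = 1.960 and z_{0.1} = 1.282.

For a one-sample test: n = ((z_{α/2} + z_β) / d)².
z_{α/2} + z_β = 1.960 + 1.282 = 3.242.
n = (3.242 / 0.24)² = 13.508² = 182.48.
Round up.

n = 183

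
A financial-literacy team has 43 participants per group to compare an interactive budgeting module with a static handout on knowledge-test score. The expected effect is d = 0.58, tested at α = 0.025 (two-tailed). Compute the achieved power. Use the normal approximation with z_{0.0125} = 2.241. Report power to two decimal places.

power ≈ 0.67

For two equal groups, power = Φ(d·√(n/2) − z_{α/2}).
d·√(n/2) = 0.58 × √(43/2) = 0.58 × 4.637 = 2.689.
z_β = 2.689 − 2.241 = 0.448.
Power = Φ(0.448) = 0.673.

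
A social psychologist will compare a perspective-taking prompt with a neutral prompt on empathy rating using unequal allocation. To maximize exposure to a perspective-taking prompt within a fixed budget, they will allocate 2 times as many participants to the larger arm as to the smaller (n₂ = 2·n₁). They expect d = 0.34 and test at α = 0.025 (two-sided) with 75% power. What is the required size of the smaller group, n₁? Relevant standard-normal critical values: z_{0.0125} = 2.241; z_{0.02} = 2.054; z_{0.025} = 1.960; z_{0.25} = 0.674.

With allocation ratio k = n₂/n₁ = 2, Var(x̄₁−x̄₂) = σ²(1/n₁ + 1/(k·n₁)) = σ²·(k+1)/(k·n₁).
So n₁ = (1 + 1/k)·((z_{α/2} + z_β)/d)² = 1.500 × (2.915/0.34)².
n₁ = 1.500 × 73.51 = 110.3.
Round up: n₁ = 111, giving n₂ = 2 × 111 = 222.

n₁ = 111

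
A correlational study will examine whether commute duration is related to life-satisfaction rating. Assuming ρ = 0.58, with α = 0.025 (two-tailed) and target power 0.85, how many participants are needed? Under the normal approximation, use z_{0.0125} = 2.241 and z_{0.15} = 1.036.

Fisher's z: C = ½·ln((1+r)/(1−r)) = ½·ln(3.7619) = 0.6625.
n = ((z_{α/2} + z_β)/C)² + 3.
(2.241 + 1.036) / 0.6625 = 3.277 / 0.6625 = 4.946.
n = 4.946² + 3 = 24.47 + 3 = 27.5.
Round up.

n = 28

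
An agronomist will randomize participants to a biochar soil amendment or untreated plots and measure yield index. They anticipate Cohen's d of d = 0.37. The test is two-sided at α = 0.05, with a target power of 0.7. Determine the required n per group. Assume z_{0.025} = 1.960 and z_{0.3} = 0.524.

n = 91 per group

For two independent groups with equal n: n = 2·((z_{α/2} + z_β) / d)².
z_{α/2} + z_β = 1.960 + 0.524 = 2.484.
n = 2 × (2.484 / 0.37)² = 2 × 6.714² = 2 × 45.07 = 90.1.
Round up to the next whole participant.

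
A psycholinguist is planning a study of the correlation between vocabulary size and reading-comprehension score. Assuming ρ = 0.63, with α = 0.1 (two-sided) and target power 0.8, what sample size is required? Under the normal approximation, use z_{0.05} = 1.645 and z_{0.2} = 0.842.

Fisher's z: C = ½·ln((1+r)/(1−r)) = ½·ln(4.4054) = 0.7414.
n = ((z_{α/2} + z_β)/C)² + 3.
(1.645 + 0.842) / 0.7414 = 2.487 / 0.7414 = 3.354.
n = 3.354² + 3 = 11.25 + 3 = 14.3.
Round up.

n = 15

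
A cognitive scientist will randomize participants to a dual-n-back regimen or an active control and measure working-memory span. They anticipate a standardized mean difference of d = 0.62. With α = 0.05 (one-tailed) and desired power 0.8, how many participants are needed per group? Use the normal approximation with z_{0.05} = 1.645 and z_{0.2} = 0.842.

For two independent groups with equal n: n = 2·((z_{α} + z_β) / d)².
z_{α} + z_β = 1.645 + 0.842 = 2.487.
n = 2 × (2.487 / 0.62)² = 2 × 4.011² = 2 × 16.09 = 32.2.
Round up to the next whole participant.

n = 33 per group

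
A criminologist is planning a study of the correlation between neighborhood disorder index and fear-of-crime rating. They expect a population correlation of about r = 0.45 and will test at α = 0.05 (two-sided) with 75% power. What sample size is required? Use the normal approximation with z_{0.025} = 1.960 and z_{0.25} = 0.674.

n = 33

Fisher's z: C = ½·ln((1+r)/(1−r)) = ½·ln(2.6364) = 0.4847.
n = ((z_{α/2} + z_β)/C)² + 3.
(1.960 + 0.674) / 0.4847 = 2.634 / 0.4847 = 5.434.
n = 5.434² + 3 = 29.53 + 3 = 32.5.
Round up.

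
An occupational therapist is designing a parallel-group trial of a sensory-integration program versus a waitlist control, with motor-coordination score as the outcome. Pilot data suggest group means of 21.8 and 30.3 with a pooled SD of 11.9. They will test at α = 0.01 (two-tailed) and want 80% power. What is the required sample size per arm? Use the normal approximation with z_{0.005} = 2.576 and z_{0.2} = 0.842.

n = 46 per group

Cohen's d = |M₁ − M₂| / SD_pooled = |21.8 − 30.3| / 11.9 = 8.5 / 11.9 = 0.714.
For two independent groups with equal n: n = 2·((z_{α/2} + z_β) / d)².
z_{α/2} + z_β = 2.576 + 0.842 = 3.418.
n = 2 × (3.418 / 0.714)² = 2 × 4.787² = 2 × 22.92 = 45.8.
Round up to the next whole participant.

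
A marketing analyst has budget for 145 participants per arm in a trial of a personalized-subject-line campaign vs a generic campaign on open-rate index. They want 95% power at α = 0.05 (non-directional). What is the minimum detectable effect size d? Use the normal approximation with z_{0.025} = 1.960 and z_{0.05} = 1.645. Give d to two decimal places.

For two independent groups of n = 145 each: d_min = (z_{α/2} + z_β)·√(2/n).
z-sum = 1.960 + 1.645 = 3.605.
d_min = 3.605 × √(2/145) = 3.605 × 0.1174 = 0.423.

d_min ≈ 0.42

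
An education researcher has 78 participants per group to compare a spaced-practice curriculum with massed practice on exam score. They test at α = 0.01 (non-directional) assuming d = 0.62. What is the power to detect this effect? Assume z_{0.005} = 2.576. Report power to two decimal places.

power ≈ 0.90

For two equal groups, power = Φ(d·√(n/2) − z_{α/2}).
d·√(n/2) = 0.62 × √(78/2) = 0.62 × 6.245 = 3.872.
z_β = 3.872 − 2.576 = 1.296.
Power = Φ(1.296) = 0.902.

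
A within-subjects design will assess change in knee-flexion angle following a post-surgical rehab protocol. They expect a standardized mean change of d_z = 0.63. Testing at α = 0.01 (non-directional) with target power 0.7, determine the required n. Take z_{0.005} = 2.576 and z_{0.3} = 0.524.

For a paired (one-sample on differences) test: n = ((z_{α/2} + z_β) / d)².
z_{α/2} + z_β = 2.576 + 0.524 = 3.100.
n = (3.100 / 0.63)² = 4.921² = 24.21.
Round up.

n = 25 pairs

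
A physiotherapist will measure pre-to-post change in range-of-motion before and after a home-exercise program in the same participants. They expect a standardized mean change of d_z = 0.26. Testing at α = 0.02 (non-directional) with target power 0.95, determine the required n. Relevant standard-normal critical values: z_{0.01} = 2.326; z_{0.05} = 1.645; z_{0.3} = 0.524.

n = 234 pairs

For a paired (one-sample on differences) test: n = ((z_{α/2} + z_β) / d)².
z_{α/2} + z_β = 2.326 + 1.645 = 3.971.
n = (3.971 / 0.26)² = 15.273² = 233.27.
Round up.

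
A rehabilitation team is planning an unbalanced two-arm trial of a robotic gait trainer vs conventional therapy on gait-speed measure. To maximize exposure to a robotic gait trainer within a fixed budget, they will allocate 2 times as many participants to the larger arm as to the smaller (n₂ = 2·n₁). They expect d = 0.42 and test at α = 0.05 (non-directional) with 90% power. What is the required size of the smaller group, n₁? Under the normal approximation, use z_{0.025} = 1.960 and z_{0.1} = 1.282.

With allocation ratio k = n₂/n₁ = 2, Var(x̄₁−x̄₂) = σ²(1/n₁ + 1/(k·n₁)) = σ²·(k+1)/(k·n₁).
So n₁ = (1 + 1/k)·((z_{α/2} + z_β)/d)² = 1.500 × (3.242/0.42)².
n₁ = 1.500 × 59.58 = 89.4.
Round up: n₁ = 90, giving n₂ = 2 × 90 = 180.

n₁ = 90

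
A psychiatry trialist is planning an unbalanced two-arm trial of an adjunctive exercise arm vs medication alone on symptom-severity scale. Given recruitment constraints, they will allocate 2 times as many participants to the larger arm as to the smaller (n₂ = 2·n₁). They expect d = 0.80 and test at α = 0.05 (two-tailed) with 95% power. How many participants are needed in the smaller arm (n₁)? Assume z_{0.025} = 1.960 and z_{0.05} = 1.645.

n₁ = 31

With allocation ratio k = n₂/n₁ = 2, Var(x̄₁−x̄₂) = σ²(1/n₁ + 1/(k·n₁)) = σ²·(k+1)/(k·n₁).
So n₁ = (1 + 1/k)·((z_{α/2} + z_β)/d)² = 1.500 × (3.605/0.80)².
n₁ = 1.500 × 20.31 = 30.5.
Round up: n₁ = 31, giving n₂ = 2 × 31 = 62.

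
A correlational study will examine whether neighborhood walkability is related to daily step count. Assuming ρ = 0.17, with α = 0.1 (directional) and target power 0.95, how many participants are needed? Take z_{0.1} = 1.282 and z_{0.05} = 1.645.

Fisher's z: C = ½·ln((1+r)/(1−r)) = ½·ln(1.4096) = 0.1717.
n = ((z_{α} + z_β)/C)² + 3.
(1.282 + 1.645) / 0.1717 = 2.927 / 0.1717 = 17.047.
n = 17.047² + 3 = 290.61 + 3 = 293.6.
Round up.

n = 294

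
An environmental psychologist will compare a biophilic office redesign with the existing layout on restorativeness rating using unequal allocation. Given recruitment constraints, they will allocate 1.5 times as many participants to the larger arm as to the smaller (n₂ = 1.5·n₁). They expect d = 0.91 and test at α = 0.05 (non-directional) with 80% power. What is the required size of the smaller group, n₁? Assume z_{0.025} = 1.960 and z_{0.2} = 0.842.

n₁ = 16

With allocation ratio k = n₂/n₁ = 1.5, Var(x̄₁−x̄₂) = σ²(1/n₁ + 1/(k·n₁)) = σ²·(k+1)/(k·n₁).
So n₁ = (1 + 1/k)·((z_{α/2} + z_β)/d)² = 1.667 × (2.802/0.91)².
n₁ = 1.667 × 9.48 = 15.8.
Round up: n₁ = 16, giving n₂ = 1.5 × 16 = 24.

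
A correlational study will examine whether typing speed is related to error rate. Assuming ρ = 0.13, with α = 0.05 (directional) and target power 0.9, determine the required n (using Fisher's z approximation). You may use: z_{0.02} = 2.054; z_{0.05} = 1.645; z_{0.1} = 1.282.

Fisher's z: C = ½·ln((1+r)/(1−r)) = ½·ln(1.2989) = 0.1307.
n = ((z_{α} + z_β)/C)² + 3.
(1.645 + 1.282) / 0.1307 = 2.927 / 0.1307 = 22.395.
n = 22.395² + 3 = 501.53 + 3 = 504.5.
Round up.

n = 505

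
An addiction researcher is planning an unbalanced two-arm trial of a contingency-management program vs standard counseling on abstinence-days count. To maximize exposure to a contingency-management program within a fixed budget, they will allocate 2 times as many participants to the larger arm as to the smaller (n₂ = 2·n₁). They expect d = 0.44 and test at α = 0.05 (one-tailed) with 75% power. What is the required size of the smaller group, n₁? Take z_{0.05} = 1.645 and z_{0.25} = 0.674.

n₁ = 42

With allocation ratio k = n₂/n₁ = 2, Var(x̄₁−x̄₂) = σ²(1/n₁ + 1/(k·n₁)) = σ²·(k+1)/(k·n₁).
So n₁ = (1 + 1/k)·((z_{α} + z_β)/d)² = 1.500 × (2.319/0.44)².
n₁ = 1.500 × 27.78 = 41.7.
Round up: n₁ = 42, giving n₂ = 2 × 42 = 84.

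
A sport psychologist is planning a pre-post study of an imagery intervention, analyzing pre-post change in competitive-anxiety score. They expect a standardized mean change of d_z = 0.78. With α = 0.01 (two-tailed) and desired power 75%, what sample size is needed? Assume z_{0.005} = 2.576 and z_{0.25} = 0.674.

n = 18 pairs

For a paired (one-sample on differences) test: n = ((z_{α/2} + z_β) / d)².
z_{α/2} + z_β = 2.576 + 0.674 = 3.250.
n = (3.250 / 0.78)² = 4.167² = 17.36.
Round up.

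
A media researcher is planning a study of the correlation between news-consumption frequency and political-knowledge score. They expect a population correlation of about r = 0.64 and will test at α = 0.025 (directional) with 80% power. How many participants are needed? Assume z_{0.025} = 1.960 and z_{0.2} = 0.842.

n = 17

Fisher's z: C = ½·ln((1+r)/(1−r)) = ½·ln(4.5556) = 0.7582.
n = ((z_{α} + z_β)/C)² + 3.
(1.960 + 0.842) / 0.7582 = 2.802 / 0.7582 = 3.696.
n = 3.696² + 3 = 13.66 + 3 = 16.7.
Round up.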